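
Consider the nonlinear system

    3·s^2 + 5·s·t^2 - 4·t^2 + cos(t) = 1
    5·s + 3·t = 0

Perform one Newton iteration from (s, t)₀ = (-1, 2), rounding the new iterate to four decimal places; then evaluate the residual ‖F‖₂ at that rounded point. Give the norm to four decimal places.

9.5856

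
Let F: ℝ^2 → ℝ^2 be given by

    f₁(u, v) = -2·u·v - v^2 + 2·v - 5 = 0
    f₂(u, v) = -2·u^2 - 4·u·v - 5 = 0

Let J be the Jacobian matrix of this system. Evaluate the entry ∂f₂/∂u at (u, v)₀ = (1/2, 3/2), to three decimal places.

-8.000

∂f₂/∂u = -4·u - 4·v.
At (1/2, 3/2) this is -8.000.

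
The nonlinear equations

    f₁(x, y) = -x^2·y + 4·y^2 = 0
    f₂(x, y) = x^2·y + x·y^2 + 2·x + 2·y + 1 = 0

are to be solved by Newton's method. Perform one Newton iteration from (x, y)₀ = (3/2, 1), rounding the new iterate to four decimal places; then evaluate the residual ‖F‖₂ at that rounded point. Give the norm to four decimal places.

3.2684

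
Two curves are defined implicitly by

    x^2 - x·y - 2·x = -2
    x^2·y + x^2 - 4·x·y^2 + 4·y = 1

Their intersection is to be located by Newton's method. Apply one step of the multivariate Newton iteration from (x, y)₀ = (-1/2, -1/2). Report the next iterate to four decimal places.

(1.1282, 1.6410)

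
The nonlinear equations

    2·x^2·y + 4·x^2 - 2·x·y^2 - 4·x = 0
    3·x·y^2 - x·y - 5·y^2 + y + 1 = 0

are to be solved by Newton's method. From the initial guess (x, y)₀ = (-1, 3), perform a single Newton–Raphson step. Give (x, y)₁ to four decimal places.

(-0.6479, 1.7707)

At (-1, 3): F = (32.0000, -65.0000).
Jacobian J = [[4·x·y + 8·x - 2·y^2 - 4, 2·x^2 - 4·x·y], [3·y^2 - y, 6·x·y - x - 10·y + 1]].
At the point, J = [[-42.0000, 14.0000], [24.0000, -46.0000]] (det J = 1596.0000).
Solving J·Δ = −F gives Δ = (0.3521, -1.2293).
Then the next iterate is (x, y)₁ = (-0.6479, 1.7707).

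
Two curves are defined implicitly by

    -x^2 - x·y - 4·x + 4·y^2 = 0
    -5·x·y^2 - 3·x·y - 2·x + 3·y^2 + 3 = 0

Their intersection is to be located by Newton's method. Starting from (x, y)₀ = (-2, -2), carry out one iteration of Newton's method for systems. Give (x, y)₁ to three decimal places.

At (-2, -2): F = (16.000, 47.000).
Jacobian J = [[-2·x - y - 4, -x + 8·y], [-5·y^2 - 3·y - 2, -10·x·y - 3·x + 6·y]].
At the point, J = [[2.000, -14.000], [-16.000, -46.000]] (det J = -316.000).
Solving J·Δ = −F gives Δ = (-0.247, 1.108).
Then the next iterate is (x, y)₁ = (-2.247, -0.892).

(-2.247, -0.892)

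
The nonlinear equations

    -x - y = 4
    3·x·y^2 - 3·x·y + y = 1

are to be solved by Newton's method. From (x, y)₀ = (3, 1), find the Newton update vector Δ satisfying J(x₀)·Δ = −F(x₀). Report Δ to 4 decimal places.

(-8.0000, 0.0000)

At (3, 1): F = (-8.0000, 0.0000).
Jacobian J = [[-1, -1], [3·y^2 - 3·y, 6·x·y - 3·x + 1]].
At the point, J = [[-1.0000, -1.0000], [0.0000, 10.0000]] (det J = -10.0000).
Solving J·Δ = −F gives Δ = (-8.0000, 0.0000).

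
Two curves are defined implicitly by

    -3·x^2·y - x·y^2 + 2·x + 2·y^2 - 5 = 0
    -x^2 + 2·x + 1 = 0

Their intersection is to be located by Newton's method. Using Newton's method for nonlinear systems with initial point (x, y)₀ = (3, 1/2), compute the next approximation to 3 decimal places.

At (3, 1/2): F = (-12.750, -2.000).
Jacobian J = [[-6·x·y - y^2 + 2, -3·x^2 - 2·x·y + 4·y], [-2·x + 2, 0]].
At the point, J = [[-7.250, -28.000], [-4.000, 0.000]] (det J = -112.000).
Solving J·Δ = −F gives Δ = (-0.500, -0.326).
Then the next iterate is (x, y)₁ = (2.500, 0.174).

(2.500, 0.174)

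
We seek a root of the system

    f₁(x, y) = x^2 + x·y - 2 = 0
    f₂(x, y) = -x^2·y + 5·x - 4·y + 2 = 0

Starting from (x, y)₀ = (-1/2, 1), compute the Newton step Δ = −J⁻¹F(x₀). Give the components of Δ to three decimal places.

(-2.396, -4.500)

At (-1/2, 1): F = (-2.250, -4.750).
Jacobian J = [[2·x + y, x], [-2·x·y + 5, -x^2 - 4]].
At the point, J = [[0.000, -0.500], [6.000, -4.250]] (det J = 3.000).
Solving J·Δ = −F gives Δ = (-2.396, -4.500).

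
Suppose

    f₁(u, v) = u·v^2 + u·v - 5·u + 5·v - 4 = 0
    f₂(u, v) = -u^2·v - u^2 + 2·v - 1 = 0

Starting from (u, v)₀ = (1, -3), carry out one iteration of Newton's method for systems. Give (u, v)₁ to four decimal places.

At (1, -3): F = (-18.0000, -5.0000).
Jacobian J = [[v^2 + v - 5, 2·u·v + u + 5], [-2·u·v - 2·u, -u^2 + 2]].
At the point, J = [[1.0000, 0.0000], [4.0000, 1.0000]] (det J = 1.0000).
Solving J·Δ = −F gives Δ = (18.0000, -67.0000).
Then the next iterate is (u, v)₁ = (19.0000, -70.0000).

(19.0000, -70.0000)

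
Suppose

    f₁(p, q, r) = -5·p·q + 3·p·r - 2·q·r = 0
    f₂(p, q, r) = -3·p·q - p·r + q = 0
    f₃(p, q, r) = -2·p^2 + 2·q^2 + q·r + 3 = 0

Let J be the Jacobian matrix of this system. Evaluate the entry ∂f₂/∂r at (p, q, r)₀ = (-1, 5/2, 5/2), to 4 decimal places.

1.0000

∂f₂/∂r = -p.
At (-1, 5/2, 5/2) this is 1.0000.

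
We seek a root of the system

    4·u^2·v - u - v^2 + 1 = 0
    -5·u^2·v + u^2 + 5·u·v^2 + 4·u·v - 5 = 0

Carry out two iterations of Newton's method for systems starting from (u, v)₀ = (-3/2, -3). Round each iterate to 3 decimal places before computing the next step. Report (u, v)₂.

At (-3/2, -3): F = (-33.500, -18.500).
Jacobian J = [[8·u·v - 1, 4·u^2 - 2·v], [-10·u·v + 2·u + 5·v^2 + 4·v, -5·u^2 + 10·u·v + 4·u]].
At the point, J = [[35.000, 15.000], [-15.000, 27.750]] (det J = 1196.250).
Solving J·Δ = −F gives Δ = (0.545, 0.961).
Then the next iterate is (u, v)₁ = (-0.955, -2.039).
Round to (-0.955, -2.039) and repeat: F = (-9.64100, -6.85306), J = [[14.57796, 7.72610], [-8.75084, 11.09232]].
Δ = (0.235, 0.804), so (u, v)₂ = (-0.720, -1.235).

(-0.720, -1.235)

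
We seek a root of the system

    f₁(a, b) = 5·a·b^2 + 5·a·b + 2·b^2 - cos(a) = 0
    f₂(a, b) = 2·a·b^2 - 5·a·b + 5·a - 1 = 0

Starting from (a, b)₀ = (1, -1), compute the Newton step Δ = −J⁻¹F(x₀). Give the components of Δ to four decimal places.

(-0.8550, 0.0823)

At (1, -1): F = (1.459698, 11.0000).
Jacobian J = [[5·b^2 + 5·b + sin(a), 10·a·b + 5·a + 4·b], [2·b^2 - 5·b + 5, 4·a·b - 5·a]].
At the point, J = [[0.841471, -9.0000], [12.0000, -9.0000]] (det J = 100.426761).
Solving J·Δ = −F gives Δ = (-0.8550, 0.0823).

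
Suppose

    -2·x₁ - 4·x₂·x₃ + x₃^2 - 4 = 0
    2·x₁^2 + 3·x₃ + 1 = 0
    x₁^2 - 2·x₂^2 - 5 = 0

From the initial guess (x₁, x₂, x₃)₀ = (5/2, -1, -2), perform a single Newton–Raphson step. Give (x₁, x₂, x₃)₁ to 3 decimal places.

At (5/2, -1, -2): F = (-13.000, 7.500, -0.750).
Jacobian J = [[-2, -4·x₃, -4·x₂ + 2·x₃], [4·x₁, 0, 3], [2·x₁, -4·x₂, 0]].
At the point, J = [[-2.000, 8.000, 0.000], [10.000, 0.000, 3.000], [5.000, 4.000, 0.000]] (det J = 144.000).
Solving J·Δ = −F gives Δ = (-0.958, 1.385, 0.694).
Then the next iterate is (x₁, x₂, x₃)₁ = (1.542, 0.385, -1.306).

(1.542, 0.385, -1.306)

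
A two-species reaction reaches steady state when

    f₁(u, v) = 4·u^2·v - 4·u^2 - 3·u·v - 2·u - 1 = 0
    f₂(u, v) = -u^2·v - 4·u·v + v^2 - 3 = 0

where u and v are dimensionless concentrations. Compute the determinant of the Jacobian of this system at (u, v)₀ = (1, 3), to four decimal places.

23.0000

J = [[8·u·v - 8·u - 3·v - 2, 4·u^2 - 3·u], [-2·u·v - 4·v, -u^2 - 4·u + 2·v]].
At the point, J = [[5.0000, 1.0000], [-18.0000, 1.0000]].
det J = 23.0000.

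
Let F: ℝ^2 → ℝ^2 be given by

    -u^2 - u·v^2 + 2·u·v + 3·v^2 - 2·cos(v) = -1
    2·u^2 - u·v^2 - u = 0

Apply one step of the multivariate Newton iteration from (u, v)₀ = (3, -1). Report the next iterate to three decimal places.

(1.536, -0.559)

At (3, -1): F = (-15.08060, 12.000).
Jacobian J = [[-2·u - v^2 + 2·v, -2·u·v + 2·u + 6·v + 2·sin(v)], [4·u - v^2 - 1, -2·u·v]].
At the point, J = [[-9.000, 4.31706], [10.000, 6.000]] (det J = -97.17058).
Solving J·Δ = −F gives Δ = (-1.464, 0.441).
Then the next iterate is (u, v)₁ = (1.536, -0.559).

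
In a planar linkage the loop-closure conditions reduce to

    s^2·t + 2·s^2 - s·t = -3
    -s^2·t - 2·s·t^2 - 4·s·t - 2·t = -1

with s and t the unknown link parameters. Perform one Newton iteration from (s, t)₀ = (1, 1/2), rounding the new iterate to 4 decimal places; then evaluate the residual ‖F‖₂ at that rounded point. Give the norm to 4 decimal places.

At (1, 1/2): F = (5.0000, -3.0000).
Jacobian J = [[2·s·t + 4·s - t, s^2 - s], [-2·s·t - 2·t^2 - 4·t, -s^2 - 4·s·t - 4·s - 2]].
At the point, J = [[4.5000, 0.0000], [-3.5000, -9.0000]] (det J = -40.5000).
Solving J·Δ = −F gives Δ = (-1.1111, 0.0988).
Then the next iterate is (s, t)₁ = (-0.1111, 0.5988).
Re-evaluating at (-0.1111, 0.5988): F = (3.098604, 0.140788), so ‖F‖₂ = 3.1018.

3.1018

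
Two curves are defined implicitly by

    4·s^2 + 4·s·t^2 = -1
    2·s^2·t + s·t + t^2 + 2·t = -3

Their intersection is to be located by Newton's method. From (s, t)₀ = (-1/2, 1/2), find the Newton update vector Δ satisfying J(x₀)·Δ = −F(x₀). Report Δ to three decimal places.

(1.300, -1.200)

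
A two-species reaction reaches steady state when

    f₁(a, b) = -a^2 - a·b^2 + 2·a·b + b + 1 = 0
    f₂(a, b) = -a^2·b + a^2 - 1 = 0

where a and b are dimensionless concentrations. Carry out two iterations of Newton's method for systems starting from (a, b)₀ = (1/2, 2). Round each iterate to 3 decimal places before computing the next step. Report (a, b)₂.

(2.194, -8.841)

At (1/2, 2): F = (2.750, -1.250).
Jacobian J = [[-2·a - b^2 + 2·b, -2·a·b + 2·a + 1], [-2·a·b + 2·a, -a^2]].
At the point, J = [[-1.000, 0.000], [-1.000, -0.250]] (det J = 0.250).
Solving J·Δ = −F gives Δ = (2.750, -16.000).
Then the next iterate is (a, b)₁ = (3.250, -14.000).
Round to (3.250, -14.000) and repeat: F = (-751.56250, 157.43750), J = [[-230.500, 98.500], [97.500, -10.56250]].
Δ = (-1.056, 5.159), so (a, b)₂ = (2.194, -8.841).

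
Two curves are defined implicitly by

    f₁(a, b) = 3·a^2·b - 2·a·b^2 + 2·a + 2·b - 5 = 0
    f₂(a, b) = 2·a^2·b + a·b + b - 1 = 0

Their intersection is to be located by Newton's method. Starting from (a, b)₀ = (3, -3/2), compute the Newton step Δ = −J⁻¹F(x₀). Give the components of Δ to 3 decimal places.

(-1.368, 0.333)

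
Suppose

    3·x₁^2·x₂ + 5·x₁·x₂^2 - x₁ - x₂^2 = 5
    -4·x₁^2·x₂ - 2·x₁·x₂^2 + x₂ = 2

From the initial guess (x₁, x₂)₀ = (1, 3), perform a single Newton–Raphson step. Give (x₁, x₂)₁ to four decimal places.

At (1, 3): F = (39.0000, -29.0000).
Jacobian J = [[6·x₁·x₂ + 5·x₂^2 - 1, 3·x₁^2 + 10·x₁·x₂ - 2·x₂], [-8·x₁·x₂ - 2·x₂^2, -4·x₁^2 - 4·x₁·x₂ + 1]].
At the point, J = [[62.0000, 27.0000], [-42.0000, -15.0000]] (det J = 204.0000).
Solving J·Δ = −F gives Δ = (-0.9706, 0.7843).
Then the next iterate is (x₁, x₂)₁ = (0.0294, 3.7843).

(0.0294, 3.7843)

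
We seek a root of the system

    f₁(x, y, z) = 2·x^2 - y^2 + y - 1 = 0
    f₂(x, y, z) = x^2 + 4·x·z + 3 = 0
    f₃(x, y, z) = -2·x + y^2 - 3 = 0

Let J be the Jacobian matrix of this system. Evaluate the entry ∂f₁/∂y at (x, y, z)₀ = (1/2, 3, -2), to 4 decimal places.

∂f₁/∂y = -2·y + 1.
At (1/2, 3, -2) this is -5.0000.

-5.0000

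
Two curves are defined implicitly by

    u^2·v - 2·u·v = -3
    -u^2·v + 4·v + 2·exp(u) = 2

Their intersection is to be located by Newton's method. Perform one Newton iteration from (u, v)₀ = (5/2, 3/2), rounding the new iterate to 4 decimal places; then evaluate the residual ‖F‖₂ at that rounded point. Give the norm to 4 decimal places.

9.4808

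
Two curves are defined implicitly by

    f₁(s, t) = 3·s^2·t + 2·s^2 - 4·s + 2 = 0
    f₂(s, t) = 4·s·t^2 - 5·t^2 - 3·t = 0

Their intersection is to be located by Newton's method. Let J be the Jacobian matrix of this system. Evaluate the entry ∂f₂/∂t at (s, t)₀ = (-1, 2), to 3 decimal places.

∂f₂/∂t = 8·s·t - 10·t - 3.
At (-1, 2) this is -39.000.

-39.000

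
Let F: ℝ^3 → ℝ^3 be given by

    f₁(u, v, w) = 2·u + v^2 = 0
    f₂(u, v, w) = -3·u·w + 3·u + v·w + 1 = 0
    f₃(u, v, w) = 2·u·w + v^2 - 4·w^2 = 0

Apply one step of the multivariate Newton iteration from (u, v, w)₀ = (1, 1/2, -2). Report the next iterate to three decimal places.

(0.142, -0.033, -1.064)

At (1, 1/2, -2): F = (2.250, 9.000, -19.750).
Jacobian J = [[2, 2·v, 0], [-3·w + 3, w, -3·u + v], [2·w, 2·v, 2·u - 8·w]].
At the point, J = [[2.000, 1.000, 0.000], [9.000, -2.000, -2.500], [-4.000, 1.000, 18.000]] (det J = -219.000).
Solving J·Δ = −F gives Δ = (-0.858, -0.533, 0.936).
Then the next iterate is (u, v, w)₁ = (0.142, -0.033, -1.064).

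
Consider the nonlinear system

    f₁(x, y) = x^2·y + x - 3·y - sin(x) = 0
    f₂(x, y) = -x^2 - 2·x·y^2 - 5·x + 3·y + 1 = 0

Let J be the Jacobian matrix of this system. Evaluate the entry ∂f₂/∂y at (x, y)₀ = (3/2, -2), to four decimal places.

15.0000

∂f₂/∂y = -4·x·y + 3.
At (3/2, -2) this is 15.0000.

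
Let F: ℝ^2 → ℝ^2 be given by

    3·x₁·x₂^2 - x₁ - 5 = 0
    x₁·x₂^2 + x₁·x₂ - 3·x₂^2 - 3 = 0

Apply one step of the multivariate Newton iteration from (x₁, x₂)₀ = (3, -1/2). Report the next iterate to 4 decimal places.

(-16.2500, -0.6042)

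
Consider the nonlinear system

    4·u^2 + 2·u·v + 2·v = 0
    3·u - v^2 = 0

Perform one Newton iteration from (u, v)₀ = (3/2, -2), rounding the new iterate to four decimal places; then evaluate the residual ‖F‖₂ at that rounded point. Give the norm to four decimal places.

At (3/2, -2): F = (-1.0000, 0.5000).
Jacobian J = [[8·u + 2·v, 2·u + 2], [3, -2·v]].
At the point, J = [[8.0000, 5.0000], [3.0000, 4.0000]] (det J = 17.0000).
Solving J·Δ = −F gives Δ = (0.3824, -0.4118).
Then the next iterate is (u, v)₁ = (1.8824, -2.4118).
Re-evaluating at (1.8824, -2.4118): F = (0.270174, -0.169579), so ‖F‖₂ = 0.3190.

0.3190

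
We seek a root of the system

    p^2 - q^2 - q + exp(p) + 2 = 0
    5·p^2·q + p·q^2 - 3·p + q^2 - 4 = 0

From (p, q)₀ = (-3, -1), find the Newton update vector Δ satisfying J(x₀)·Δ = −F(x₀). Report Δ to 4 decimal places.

At (-3, -1): F = (11.049787, -42.0000).
Jacobian J = [[2·p + exp(p), -2·q - 1], [10·p·q + q^2 - 3, 5·p^2 + 2·p·q + 2·q]].
At the point, J = [[-5.950213, 1.0000], [28.0000, 49.0000]] (det J = -319.560434).
Solving J·Δ = −F gives Δ = (1.8258, -0.1861).

(1.8258, -0.1861)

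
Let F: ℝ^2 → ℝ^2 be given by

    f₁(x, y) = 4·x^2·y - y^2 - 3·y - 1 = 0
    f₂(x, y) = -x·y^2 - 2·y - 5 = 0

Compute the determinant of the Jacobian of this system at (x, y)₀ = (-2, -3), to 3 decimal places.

J = [[8·x·y, 4·x^2 - 2·y - 3], [-y^2, -2·x·y - 2]].
At the point, J = [[48.000, 19.000], [-9.000, -14.000]].
det J = -501.000.

-501.000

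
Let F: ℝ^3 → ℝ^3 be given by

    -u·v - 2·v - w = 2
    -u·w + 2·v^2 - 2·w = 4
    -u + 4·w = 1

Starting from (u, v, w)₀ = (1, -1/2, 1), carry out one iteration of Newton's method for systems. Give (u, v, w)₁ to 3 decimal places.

At (1, -1/2, 1): F = (-1.500, -6.500, 2.000).
Jacobian J = [[-v, -u - 2, -1], [-w, 4·v, -u - 2], [-1, 0, 4]].
At the point, J = [[0.500, -3.000, -1.000], [-1.000, -2.000, -3.000], [-1.000, 0.000, 4.000]] (det J = -23.000).
Solving J·Δ = −F gives Δ = (-2.261, -0.522, -1.065).
Then the next iterate is (u, v, w)₁ = (-1.261, -1.022, -0.065).

(-1.261, -1.022, -0.065)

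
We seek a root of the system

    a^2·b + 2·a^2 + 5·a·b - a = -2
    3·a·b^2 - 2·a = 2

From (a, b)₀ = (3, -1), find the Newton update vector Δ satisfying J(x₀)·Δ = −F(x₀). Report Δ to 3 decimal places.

At (3, -1): F = (-7.000, 1.000).
Jacobian J = [[2·a·b + 4·a + 5·b - 1, a^2 + 5·a], [3·b^2 - 2, 6·a·b]].
At the point, J = [[0.000, 24.000], [1.000, -18.000]] (det J = -24.000).
Solving J·Δ = −F gives Δ = (4.250, 0.292).

(4.250, 0.292)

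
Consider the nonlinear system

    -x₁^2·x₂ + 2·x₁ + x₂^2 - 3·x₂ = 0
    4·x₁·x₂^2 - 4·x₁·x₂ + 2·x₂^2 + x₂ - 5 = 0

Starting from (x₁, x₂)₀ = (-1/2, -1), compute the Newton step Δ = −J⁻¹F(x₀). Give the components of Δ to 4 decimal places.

At (-1/2, -1): F = (3.2500, -8.0000).
Jacobian J = [[-2·x₁·x₂ + 2, -x₁^2 + 2·x₂ - 3], [4·x₂^2 - 4·x₂, 8·x₁·x₂ - 4·x₁ + 4·x₂ + 1]].
At the point, J = [[1.0000, -5.2500], [8.0000, 3.0000]] (det J = 45.0000).
Solving J·Δ = −F gives Δ = (0.7167, 0.7556).

(0.7167, 0.7556)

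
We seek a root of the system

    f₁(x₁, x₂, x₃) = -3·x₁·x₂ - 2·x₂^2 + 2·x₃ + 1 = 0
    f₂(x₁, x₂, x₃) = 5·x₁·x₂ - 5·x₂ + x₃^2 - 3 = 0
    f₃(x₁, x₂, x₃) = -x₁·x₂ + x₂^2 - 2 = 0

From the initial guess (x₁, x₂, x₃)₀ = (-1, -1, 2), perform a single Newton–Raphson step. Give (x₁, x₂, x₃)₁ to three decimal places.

(0.686, -1.314, 0.571)

At (-1, -1, 2): F = (0.000, 11.000, -2.000).
Jacobian J = [[-3·x₂, -3·x₁ - 4·x₂, 2], [5·x₂, 5·x₁ - 5, 2·x₃], [-x₂, -x₁ + 2·x₂, 0]].
At the point, J = [[3.000, 7.000, 2.000], [-5.000, -10.000, 4.000], [1.000, -1.000, 0.000]] (det J = 70.000).
Solving J·Δ = −F gives Δ = (1.686, -0.314, -1.429).
Then the next iterate is (x₁, x₂, x₃)₁ = (0.686, -1.314, 0.571).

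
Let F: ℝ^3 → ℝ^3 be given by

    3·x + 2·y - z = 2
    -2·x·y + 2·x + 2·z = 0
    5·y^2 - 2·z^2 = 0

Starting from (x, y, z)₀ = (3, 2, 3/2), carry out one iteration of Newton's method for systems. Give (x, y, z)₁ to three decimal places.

(14.250, 32.500, 105.750)

At (3, 2, 3/2): F = (9.500, -3.000, 15.500).
Jacobian J = [[3, 2, -1], [-2·y + 2, -2·x, 2], [0, 10·y, -4·z]].
At the point, J = [[3.000, 2.000, -1.000], [-2.000, -6.000, 2.000], [0.000, 20.000, -6.000]] (det J = 4.000).
Solving J·Δ = −F gives Δ = (11.250, 30.500, 104.250).
Then the next iterate is (x, y, z)₁ = (14.250, 32.500, 105.750).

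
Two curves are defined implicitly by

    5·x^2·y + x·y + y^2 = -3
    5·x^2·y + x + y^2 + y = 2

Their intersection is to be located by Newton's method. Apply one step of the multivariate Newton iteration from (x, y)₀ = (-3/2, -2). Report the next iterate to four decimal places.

At (-3/2, -2): F = (-12.5000, -24.0000).
Jacobian J = [[10·x·y + y, 5·x^2 + x + 2·y], [10·x·y + 1, 5·x^2 + 2·y + 1]].
At the point, J = [[28.0000, 5.7500], [31.0000, 8.2500]] (det J = 52.7500).
Solving J·Δ = −F gives Δ = (-0.6611, 5.3934).
Then the next iterate is (x, y)₁ = (-2.1611, 3.3934).

(-2.1611, 3.3934)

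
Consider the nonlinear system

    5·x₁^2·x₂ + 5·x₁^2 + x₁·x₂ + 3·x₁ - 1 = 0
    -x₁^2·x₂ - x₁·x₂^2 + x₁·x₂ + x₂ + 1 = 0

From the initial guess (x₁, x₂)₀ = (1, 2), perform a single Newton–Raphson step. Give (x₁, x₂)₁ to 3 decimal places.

At (1, 2): F = (19.000, -1.000).
Jacobian J = [[10·x₁·x₂ + 10·x₁ + x₂ + 3, 5·x₁^2 + x₁], [-2·x₁·x₂ - x₂^2 + x₂, -x₁^2 - 2·x₁·x₂ + x₁ + 1]].
At the point, J = [[35.000, 6.000], [-6.000, -3.000]] (det J = -69.000).
Solving J·Δ = −F gives Δ = (-0.739, 1.145).
Then the next iterate is (x₁, x₂)₁ = (0.261, 3.145).

(0.261, 3.145)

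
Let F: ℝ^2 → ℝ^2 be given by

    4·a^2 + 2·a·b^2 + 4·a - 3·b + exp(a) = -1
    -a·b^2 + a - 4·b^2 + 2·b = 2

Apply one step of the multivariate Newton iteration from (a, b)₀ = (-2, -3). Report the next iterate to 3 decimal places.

(-3.331, -1.760)

At (-2, -3): F = (-17.86466, -28.000).
Jacobian J = [[8·a + 2·b^2 + exp(a) + 4, 4·a·b - 3], [-b^2 + 1, -2·a·b - 8·b + 2]].
At the point, J = [[6.13534, 21.000], [-8.000, 14.000]] (det J = 253.89469).
Solving J·Δ = −F gives Δ = (-1.331, 1.240).
Then the next iterate is (a, b)₁ = (-3.331, -1.760).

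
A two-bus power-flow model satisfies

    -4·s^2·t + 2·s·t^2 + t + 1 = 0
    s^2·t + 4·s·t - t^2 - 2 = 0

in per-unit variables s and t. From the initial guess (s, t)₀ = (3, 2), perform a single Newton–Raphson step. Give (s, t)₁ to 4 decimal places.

(2.1978, 0.8261)

At (3, 2): F = (-45.0000, 36.0000).
Jacobian J = [[-8·s·t + 2·t^2, -4·s^2 + 4·s·t + 1], [2·s·t + 4·t, s^2 + 4·s - 2·t]].
At the point, J = [[-40.0000, -11.0000], [20.0000, 17.0000]] (det J = -460.0000).
Solving J·Δ = −F gives Δ = (-0.8022, -1.1739).
Then the next iterate is (s, t)₁ = (2.1978, 0.8261).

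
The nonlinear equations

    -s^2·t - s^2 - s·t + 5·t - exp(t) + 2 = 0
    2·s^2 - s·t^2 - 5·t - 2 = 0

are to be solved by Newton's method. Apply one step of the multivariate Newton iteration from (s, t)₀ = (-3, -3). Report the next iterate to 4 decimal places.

At (-3, -3): F = (-4.049787, 58.0000).
Jacobian J = [[-2·s·t - 2·s - t, -s^2 - s - exp(t) + 5], [4·s - t^2, -2·s·t - 5]].
At the point, J = [[-9.0000, -1.049787], [-21.0000, -23.0000]] (det J = 184.954472).
Solving J·Δ = −F gives Δ = (-0.8328, 3.2821).
Then the next iterate is (s, t)₁ = (-3.8328, 0.2821).

(-3.8328, 0.2821)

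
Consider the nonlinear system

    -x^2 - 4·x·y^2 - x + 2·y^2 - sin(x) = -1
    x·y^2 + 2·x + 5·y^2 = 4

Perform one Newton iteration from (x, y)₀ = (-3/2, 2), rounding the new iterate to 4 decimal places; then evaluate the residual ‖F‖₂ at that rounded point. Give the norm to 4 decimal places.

10.2907

At (-3/2, 2): F = (33.247495, 7.0000).
Jacobian J = [[-2·x - 4·y^2 - cos(x) - 1, -8·x·y + 4·y], [y^2 + 2, 2·x·y + 10·y]].
At the point, J = [[-14.070737, 32.0000], [6.0000, 14.0000]] (det J = -388.990321).
Solving J·Δ = −F gives Δ = (0.6207, -0.7660).
Then the next iterate is (x, y)₁ = (-0.8793, 1.2340).
Re-evaluating at (-0.8793, 1.2340): F = (10.277774, 0.516221), so ‖F‖₂ = 10.2907.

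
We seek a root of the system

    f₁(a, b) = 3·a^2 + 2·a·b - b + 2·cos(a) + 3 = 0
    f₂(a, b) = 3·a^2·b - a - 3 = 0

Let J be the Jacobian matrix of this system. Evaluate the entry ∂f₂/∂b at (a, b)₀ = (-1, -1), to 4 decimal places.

∂f₂/∂b = 3·a^2.
At (-1, -1) this is 3.0000.

3.0000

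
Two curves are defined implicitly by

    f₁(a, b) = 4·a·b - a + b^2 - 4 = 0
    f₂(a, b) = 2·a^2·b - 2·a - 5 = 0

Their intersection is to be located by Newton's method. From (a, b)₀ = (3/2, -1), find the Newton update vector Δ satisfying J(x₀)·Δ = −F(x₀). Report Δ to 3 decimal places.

At (3/2, -1): F = (-10.500, -12.500).
Jacobian J = [[4·b - 1, 4·a + 2·b], [4·a·b - 2, 2·a^2]].
At the point, J = [[-5.000, 4.000], [-8.000, 4.500]] (det J = 9.500).
Solving J·Δ = −F gives Δ = (-0.289, 2.263).

(-0.289, 2.263)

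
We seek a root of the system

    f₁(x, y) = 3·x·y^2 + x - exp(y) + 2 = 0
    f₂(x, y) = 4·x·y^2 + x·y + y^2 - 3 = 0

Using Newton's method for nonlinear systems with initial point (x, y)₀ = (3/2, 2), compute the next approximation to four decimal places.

At (3/2, 2): F = (14.110944, 28.0000).
Jacobian J = [[3·y^2 + 1, 6·x·y - exp(y)], [4·y^2 + y, 8·x·y + x + 2·y]].
At the point, J = [[13.0000, 10.610944], [18.0000, 29.5000]] (det J = 192.503010).
Solving J·Δ = −F gives Δ = (-0.6190, -0.5714).
Then the next iterate is (x, y)₁ = (0.8810, 1.4286).

(0.8810, 1.4286)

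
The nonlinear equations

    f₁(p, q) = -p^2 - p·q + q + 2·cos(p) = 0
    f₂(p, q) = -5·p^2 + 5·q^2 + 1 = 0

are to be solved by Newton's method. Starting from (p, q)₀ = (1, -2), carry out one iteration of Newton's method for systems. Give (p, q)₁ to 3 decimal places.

(1.048, -1.224)

At (1, -2): F = (0.08060, 16.000).
Jacobian J = [[-2·p - q - 2·sin(p), -p + 1], [-10·p, 10·q]].
At the point, J = [[-1.68294, 0.000], [-10.000, -20.000]] (det J = 33.65884).
Solving J·Δ = −F gives Δ = (0.048, 0.776).
Then the next iterate is (p, q)₁ = (1.048, -1.224).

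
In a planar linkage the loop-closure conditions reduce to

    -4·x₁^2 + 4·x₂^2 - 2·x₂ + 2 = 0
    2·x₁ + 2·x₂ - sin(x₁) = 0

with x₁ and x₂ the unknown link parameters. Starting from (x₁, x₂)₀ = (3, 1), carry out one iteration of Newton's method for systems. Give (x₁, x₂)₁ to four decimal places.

(1.3143, -0.4094)

At (3, 1): F = (-32.0000, 7.858880).
Jacobian J = [[-8·x₁, 8·x₂ - 2], [-cos(x₁) + 2, 2]].
At the point, J = [[-24.0000, 6.0000], [2.989992, 2.0000]] (det J = -65.939955).
Solving J·Δ = −F gives Δ = (-1.6857, -1.4094).
Then the next iterate is (x₁, x₂)₁ = (1.3143, -0.4094).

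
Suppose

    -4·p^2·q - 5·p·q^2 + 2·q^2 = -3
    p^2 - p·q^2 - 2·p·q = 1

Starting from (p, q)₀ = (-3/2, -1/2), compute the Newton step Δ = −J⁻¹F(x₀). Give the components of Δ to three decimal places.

(0.326, 0.406)

At (-3/2, -1/2): F = (9.875, 0.125).
Jacobian J = [[-8·p·q - 5·q^2, -4·p^2 - 10·p·q + 4·q], [2·p - q^2 - 2·q, -2·p·q - 2·p]].
At the point, J = [[-7.250, -18.500], [-2.250, 1.500]] (det J = -52.500).
Solving J·Δ = −F gives Δ = (0.326, 0.406).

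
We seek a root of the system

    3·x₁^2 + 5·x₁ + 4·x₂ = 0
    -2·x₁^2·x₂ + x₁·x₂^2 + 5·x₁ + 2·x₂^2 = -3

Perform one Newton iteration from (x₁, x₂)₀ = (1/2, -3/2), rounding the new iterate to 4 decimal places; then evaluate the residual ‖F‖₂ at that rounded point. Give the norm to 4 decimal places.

4.5732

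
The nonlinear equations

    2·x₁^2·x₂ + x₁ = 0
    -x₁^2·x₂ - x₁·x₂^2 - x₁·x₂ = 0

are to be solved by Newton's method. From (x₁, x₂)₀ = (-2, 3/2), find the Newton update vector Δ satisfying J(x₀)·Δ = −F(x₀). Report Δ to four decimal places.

At (-2, 3/2): F = (10.0000, 1.5000).
Jacobian J = [[4·x₁·x₂ + 1, 2·x₁^2], [-2·x₁·x₂ - x₂^2 - x₂, -x₁^2 - 2·x₁·x₂ - x₁]].
At the point, J = [[-11.0000, 8.0000], [2.2500, 4.0000]] (det J = -62.0000).
Solving J·Δ = −F gives Δ = (0.4516, -0.6290).

(0.4516, -0.6290)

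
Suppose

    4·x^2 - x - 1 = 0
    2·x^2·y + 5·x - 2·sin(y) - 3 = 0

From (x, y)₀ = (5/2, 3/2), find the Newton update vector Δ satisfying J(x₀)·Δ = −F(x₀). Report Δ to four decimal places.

(-1.1316, -0.2932)

At (5/2, 3/2): F = (21.5000, 26.255010).
Jacobian J = [[8·x - 1, 0], [4·x·y + 5, 2·x^2 - 2·cos(y)]].
At the point, J = [[19.0000, 0.0000], [20.0000, 12.358526]] (det J = 234.811986).
Solving J·Δ = −F gives Δ = (-1.1316, -0.2932).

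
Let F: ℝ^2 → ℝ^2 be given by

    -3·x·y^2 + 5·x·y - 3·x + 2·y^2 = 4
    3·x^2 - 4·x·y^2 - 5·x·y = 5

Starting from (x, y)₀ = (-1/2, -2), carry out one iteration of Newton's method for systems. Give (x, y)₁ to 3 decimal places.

(-10.625, 14.341)

At (-1/2, -2): F = (16.500, -1.250).
Jacobian J = [[-3·y^2 + 5·y - 3, -6·x·y + 5·x + 4·y], [6·x - 4·y^2 - 5·y, -8·x·y - 5·x]].
At the point, J = [[-25.000, -16.500], [-9.000, -5.500]] (det J = -11.000).
Solving J·Δ = −F gives Δ = (-10.125, 16.341).
Then the next iterate is (x, y)₁ = (-10.625, 14.341).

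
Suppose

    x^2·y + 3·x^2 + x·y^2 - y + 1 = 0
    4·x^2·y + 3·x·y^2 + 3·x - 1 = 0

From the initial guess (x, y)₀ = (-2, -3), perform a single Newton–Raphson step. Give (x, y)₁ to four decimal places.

At (-2, -3): F = (-14.0000, -109.0000).
Jacobian J = [[2·x·y + 6·x + y^2, x^2 + 2·x·y - 1], [8·x·y + 3·y^2 + 3, 4·x^2 + 6·x·y]].
At the point, J = [[9.0000, 15.0000], [78.0000, 52.0000]] (det J = -702.0000).
Solving J·Δ = −F gives Δ = (1.2920, 0.1581).
Then the next iterate is (x, y)₁ = (-0.7080, -2.8419).

(-0.7080, -2.8419)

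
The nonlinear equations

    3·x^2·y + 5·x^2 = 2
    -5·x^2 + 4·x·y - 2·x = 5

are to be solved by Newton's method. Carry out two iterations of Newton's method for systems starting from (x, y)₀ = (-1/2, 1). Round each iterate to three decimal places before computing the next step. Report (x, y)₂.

(-0.682, -2.768)

At (-1/2, 1): F = (0.000, -7.250).
Jacobian J = [[6·x·y + 10·x, 3·x^2], [-10·x + 4·y - 2, 4·x]].
At the point, J = [[-8.000, 0.750], [7.000, -2.000]] (det J = 10.750).
Solving J·Δ = −F gives Δ = (-0.506, -5.395).
Then the next iterate is (x, y)₁ = (-1.006, -4.395).
Round to (-1.006, -4.395) and repeat: F = (-10.28351, 9.63730), J = [[16.46822, 3.03611], [-9.520, -4.024]].
Δ = (0.324, 1.627), so (x, y)₂ = (-0.682, -2.768).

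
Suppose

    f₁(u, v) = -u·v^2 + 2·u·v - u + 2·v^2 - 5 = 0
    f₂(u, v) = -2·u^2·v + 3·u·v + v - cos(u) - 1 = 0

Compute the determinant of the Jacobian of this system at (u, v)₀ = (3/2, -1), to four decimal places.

J = [[-v^2 + 2·v - 1, -2·u·v + 2·u + 4·v], [-4·u·v + 3·v + sin(u), -2·u^2 + 3·u + 1]].
At the point, J = [[-4.0000, 2.0000], [3.997495, 1.0000]].
det J = -11.9950.

-11.9950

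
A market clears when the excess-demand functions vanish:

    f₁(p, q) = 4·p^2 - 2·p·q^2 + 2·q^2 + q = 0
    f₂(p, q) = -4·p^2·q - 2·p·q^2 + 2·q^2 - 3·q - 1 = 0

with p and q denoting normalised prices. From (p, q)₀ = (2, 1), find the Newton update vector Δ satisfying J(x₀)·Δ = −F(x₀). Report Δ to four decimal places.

(-1.0931, -0.1011)

At (2, 1): F = (15.0000, -22.0000).
Jacobian J = [[8·p - 2·q^2, -4·p·q + 4·q + 1], [-8·p·q - 2·q^2, -4·p^2 - 4·p·q + 4·q - 3]].
At the point, J = [[14.0000, -3.0000], [-18.0000, -23.0000]] (det J = -376.0000).
Solving J·Δ = −F gives Δ = (-1.0931, -0.1011).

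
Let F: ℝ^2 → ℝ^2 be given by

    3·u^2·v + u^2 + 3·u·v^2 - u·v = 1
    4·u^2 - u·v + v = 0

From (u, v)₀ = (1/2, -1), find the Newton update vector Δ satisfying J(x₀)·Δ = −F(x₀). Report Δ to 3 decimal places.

(-0.110, 0.102)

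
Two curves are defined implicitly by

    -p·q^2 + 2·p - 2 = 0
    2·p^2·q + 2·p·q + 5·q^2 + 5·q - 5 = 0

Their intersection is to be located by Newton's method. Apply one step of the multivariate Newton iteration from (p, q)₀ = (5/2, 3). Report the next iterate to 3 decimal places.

(-0.913, 3.293)

At (5/2, 3): F = (-19.500, 107.500).
Jacobian J = [[-q^2 + 2, -2·p·q], [4·p·q + 2·q, 2·p^2 + 2·p + 10·q + 5]].
At the point, J = [[-7.000, -15.000], [36.000, 52.500]] (det J = 172.500).
Solving J·Δ = −F gives Δ = (-3.413, 0.293).
Then the next iterate is (p, q)₁ = (-0.913, 3.293).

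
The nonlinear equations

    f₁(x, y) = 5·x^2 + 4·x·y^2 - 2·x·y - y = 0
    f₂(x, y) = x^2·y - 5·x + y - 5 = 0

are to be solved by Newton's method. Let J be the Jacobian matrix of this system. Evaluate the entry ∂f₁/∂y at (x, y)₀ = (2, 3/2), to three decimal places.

19.000

∂f₁/∂y = 8·x·y - 2·x - 1.
At (2, 3/2) this is 19.000.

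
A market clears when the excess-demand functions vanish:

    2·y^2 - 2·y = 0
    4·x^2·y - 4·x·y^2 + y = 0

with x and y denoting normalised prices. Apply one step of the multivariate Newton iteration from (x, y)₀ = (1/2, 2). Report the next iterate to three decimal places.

At (1/2, 2): F = (4.000, -4.000).
Jacobian J = [[0, 4·y - 2], [8·x·y - 4·y^2, 4·x^2 - 8·x·y + 1]].
At the point, J = [[0.000, 6.000], [-8.000, -6.000]] (det J = 48.000).
Solving J·Δ = −F gives Δ = (0.000, -0.667).
Then the next iterate is (x, y)₁ = (0.500, 1.333).

(0.500, 1.333)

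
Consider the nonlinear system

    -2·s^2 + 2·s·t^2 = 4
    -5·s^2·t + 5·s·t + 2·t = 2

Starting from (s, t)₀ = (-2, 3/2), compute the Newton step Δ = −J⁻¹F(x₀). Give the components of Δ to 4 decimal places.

At (-2, 3/2): F = (-21.0000, -44.0000).
Jacobian J = [[-4·s + 2·t^2, 4·s·t], [-10·s·t + 5·t, -5·s^2 + 5·s + 2]].
At the point, J = [[12.5000, -12.0000], [37.5000, -28.0000]] (det J = 100.0000).
Solving J·Δ = −F gives Δ = (-0.6000, -2.3750).

(-0.6000, -2.3750)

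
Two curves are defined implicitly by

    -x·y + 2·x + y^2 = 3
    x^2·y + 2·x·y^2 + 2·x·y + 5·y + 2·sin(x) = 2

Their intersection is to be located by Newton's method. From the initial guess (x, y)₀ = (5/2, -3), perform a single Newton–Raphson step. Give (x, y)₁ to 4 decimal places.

At (5/2, -3): F = (18.5000, -4.553056).
Jacobian J = [[-y + 2, -x + 2·y], [2·x·y + 2·y^2 + 2·y + 2·cos(x), x^2 + 4·x·y + 2·x + 5]].
At the point, J = [[5.0000, -8.5000], [-4.602287, -13.7500]] (det J = -107.869441).
Solving J·Δ = −F gives Δ = (-2.7170, 0.5783).
Then the next iterate is (x, y)₁ = (-0.2170, -2.4217).

(-0.2170, -2.4217)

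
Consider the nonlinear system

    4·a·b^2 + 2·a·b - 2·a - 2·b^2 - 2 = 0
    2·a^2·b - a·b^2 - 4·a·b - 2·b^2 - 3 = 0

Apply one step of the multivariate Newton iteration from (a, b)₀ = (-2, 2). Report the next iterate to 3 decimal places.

At (-2, 2): F = (-46.000, 29.000).
Jacobian J = [[4·b^2 + 2·b - 2, 8·a·b + 2·a - 4·b], [4·a·b - b^2 - 4·b, 2·a^2 - 2·a·b - 4·a - 4·b]].
At the point, J = [[18.000, -44.000], [-28.000, 16.000]] (det J = -944.000).
Solving J·Δ = −F gives Δ = (0.572, -0.811).
Then the next iterate is (a, b)₁ = (-1.428, 1.189).

(-1.428, 1.189)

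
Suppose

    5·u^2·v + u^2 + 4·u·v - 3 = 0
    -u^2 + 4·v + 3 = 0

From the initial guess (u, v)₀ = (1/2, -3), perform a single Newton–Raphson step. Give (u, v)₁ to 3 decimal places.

(0.302, -0.737)

At (1/2, -3): F = (-12.500, -9.250).
Jacobian J = [[10·u·v + 2·u + 4·v, 5·u^2 + 4·u], [-2·u, 4]].
At the point, J = [[-26.000, 3.250], [-1.000, 4.000]] (det J = -100.750).
Solving J·Δ = −F gives Δ = (-0.198, 2.263).
Then the next iterate is (u, v)₁ = (0.302, -0.737).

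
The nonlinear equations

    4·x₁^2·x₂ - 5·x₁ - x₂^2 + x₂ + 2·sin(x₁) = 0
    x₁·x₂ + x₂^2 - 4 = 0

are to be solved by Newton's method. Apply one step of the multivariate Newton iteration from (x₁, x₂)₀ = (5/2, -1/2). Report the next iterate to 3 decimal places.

At (5/2, -1/2): F = (-24.55306, -5.000).
Jacobian J = [[8·x₁·x₂ + 2·cos(x₁) - 5, 4·x₁^2 - 2·x₂ + 1], [x₂, x₁ + 2·x₂]].
At the point, J = [[-16.60229, 27.000], [-0.500, 1.500]] (det J = -11.40343).
Solving J·Δ = −F gives Δ = (8.609, 6.203).
Then the next iterate is (x₁, x₂)₁ = (11.109, 5.703).

(11.109, 5.703)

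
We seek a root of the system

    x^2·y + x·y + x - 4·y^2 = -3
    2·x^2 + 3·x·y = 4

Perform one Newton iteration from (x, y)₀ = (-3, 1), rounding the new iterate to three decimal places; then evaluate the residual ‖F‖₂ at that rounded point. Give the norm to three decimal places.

0.552

At (-3, 1): F = (2.000, 5.000).
Jacobian J = [[2·x·y + y + 1, x^2 + x - 8·y], [4·x + 3·y, 3·x]].
At the point, J = [[-4.000, -2.000], [-9.000, -9.000]] (det J = 18.000).
Solving J·Δ = −F gives Δ = (0.444, 0.111).
Then the next iterate is (x, y)₁ = (-2.556, 1.111).
Re-evaluating at (-2.556, 1.111): F = (-0.07469, 0.54712), so ‖F‖₂ = 0.552.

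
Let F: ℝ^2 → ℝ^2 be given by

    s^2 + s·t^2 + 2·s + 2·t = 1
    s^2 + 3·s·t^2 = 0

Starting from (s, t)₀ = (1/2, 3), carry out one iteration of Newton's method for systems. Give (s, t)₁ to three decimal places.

(1.375, -1.250)

At (1/2, 3): F = (10.750, 13.750).
Jacobian J = [[2·s + t^2 + 2, 2·s·t + 2], [2·s + 3·t^2, 6·s·t]].
At the point, J = [[12.000, 5.000], [28.000, 9.000]] (det J = -32.000).
Solving J·Δ = −F gives Δ = (0.875, -4.250).
Then the next iterate is (s, t)₁ = (1.375, -1.250).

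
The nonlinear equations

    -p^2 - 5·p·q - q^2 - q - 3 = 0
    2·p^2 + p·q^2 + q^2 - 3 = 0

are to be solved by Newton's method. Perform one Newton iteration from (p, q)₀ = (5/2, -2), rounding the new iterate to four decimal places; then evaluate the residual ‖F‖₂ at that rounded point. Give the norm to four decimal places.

At (5/2, -2): F = (13.7500, 23.5000).
Jacobian J = [[-2·p - 5·q, -5·p - 2·q - 1], [4·p + q^2, 2·p·q + 2·q]].
At the point, J = [[5.0000, -9.5000], [14.0000, -14.0000]] (det J = 63.0000).
Solving J·Δ = −F gives Δ = (-0.4881, 1.1905).
Then the next iterate is (p, q)₁ = (2.0119, -0.8095).
Re-evaluating at (2.0119, -0.8095): F = (1.249633, 7.069152), so ‖F‖₂ = 7.1788.

7.1788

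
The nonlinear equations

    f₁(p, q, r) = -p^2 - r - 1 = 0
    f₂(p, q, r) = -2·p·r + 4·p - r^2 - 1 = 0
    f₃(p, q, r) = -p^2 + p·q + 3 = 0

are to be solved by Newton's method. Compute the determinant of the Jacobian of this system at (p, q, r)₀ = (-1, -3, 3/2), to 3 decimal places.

J = [[-2·p, 0, -1], [-2·r + 4, 0, -2·p - 2·r], [-2·p + q, p, 0]].
At the point, J = [[2.000, 0.000, -1.000], [1.000, 0.000, -1.000], [-1.000, -1.000, 0.000]].
det J = -1.000.

-1.000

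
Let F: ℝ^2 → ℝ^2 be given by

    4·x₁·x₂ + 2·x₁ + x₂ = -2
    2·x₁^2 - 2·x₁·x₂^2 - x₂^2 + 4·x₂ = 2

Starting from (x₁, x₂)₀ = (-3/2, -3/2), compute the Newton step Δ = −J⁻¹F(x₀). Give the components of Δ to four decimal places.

(-0.1798, 1.4438)

At (-3/2, -3/2): F = (6.5000, 1.0000).
Jacobian J = [[4·x₂ + 2, 4·x₁ + 1], [4·x₁ - 2·x₂^2, -4·x₁·x₂ - 2·x₂ + 4]].
At the point, J = [[-4.0000, -5.0000], [-10.5000, -2.0000]] (det J = -44.5000).
Solving J·Δ = −F gives Δ = (-0.1798, 1.4438).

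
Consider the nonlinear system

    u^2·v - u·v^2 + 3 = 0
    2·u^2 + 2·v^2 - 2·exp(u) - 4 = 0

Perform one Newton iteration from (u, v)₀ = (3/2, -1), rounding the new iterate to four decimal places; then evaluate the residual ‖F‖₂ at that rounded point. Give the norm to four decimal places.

At (3/2, -1): F = (-0.7500, -6.463378).
Jacobian J = [[2·u·v - v^2, u^2 - 2·u·v], [4·u - 2·exp(u), 4·v]].
At the point, J = [[-4.0000, 5.2500], [-2.963378, -4.0000]] (det J = 31.557735).
Solving J·Δ = −F gives Δ = (-1.1703, -0.7488).
Then the next iterate is (u, v)₁ = (0.3297, -1.7488).
Re-evaluating at (0.3297, -1.7488): F = (1.801580, -0.447095), so ‖F‖₂ = 1.8562.

1.8562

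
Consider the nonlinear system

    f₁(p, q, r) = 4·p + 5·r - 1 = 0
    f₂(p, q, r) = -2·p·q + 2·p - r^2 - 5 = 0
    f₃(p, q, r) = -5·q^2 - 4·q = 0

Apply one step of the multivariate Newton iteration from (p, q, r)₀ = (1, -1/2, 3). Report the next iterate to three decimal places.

(-0.551, -1.250, 0.641)

At (1, -1/2, 3): F = (18.000, -11.000, 0.750).
Jacobian J = [[4, 0, 5], [-2·q + 2, -2·p, -2·r], [0, -10·q - 4, 0]].
At the point, J = [[4.000, 0.000, 5.000], [3.000, -2.000, -6.000], [0.000, 1.000, 0.000]] (det J = 39.000).
Solving J·Δ = −F gives Δ = (-1.551, -0.750, -2.359).
Then the next iterate is (p, q, r)₁ = (-0.551, -1.250, 0.641).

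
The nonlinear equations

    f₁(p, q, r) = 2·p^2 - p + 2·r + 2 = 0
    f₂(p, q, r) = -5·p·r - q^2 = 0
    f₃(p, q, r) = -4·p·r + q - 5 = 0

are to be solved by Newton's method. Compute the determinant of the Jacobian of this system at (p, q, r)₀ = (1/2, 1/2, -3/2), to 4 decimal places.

J = [[4·p - 1, 0, 2], [-5·r, -2·q, -5·p], [-4·r, 1, -4·p]].
At the point, J = [[1.0000, 0.0000, 2.0000], [7.5000, -1.0000, -2.5000], [6.0000, 1.0000, -2.0000]].
det J = 31.5000.

31.5000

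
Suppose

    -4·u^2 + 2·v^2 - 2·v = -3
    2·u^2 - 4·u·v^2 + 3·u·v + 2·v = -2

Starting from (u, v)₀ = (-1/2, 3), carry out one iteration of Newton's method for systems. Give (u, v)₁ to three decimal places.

(-0.368, 1.547)

At (-1/2, 3): F = (14.000, 22.000).
Jacobian J = [[-8·u, 4·v - 2], [4·u - 4·v^2 + 3·v, -8·u·v + 3·u + 2]].
At the point, J = [[4.000, 10.000], [-29.000, 12.500]] (det J = 340.000).
Solving J·Δ = −F gives Δ = (0.132, -1.453).
Then the next iterate is (u, v)₁ = (-0.368, 1.547).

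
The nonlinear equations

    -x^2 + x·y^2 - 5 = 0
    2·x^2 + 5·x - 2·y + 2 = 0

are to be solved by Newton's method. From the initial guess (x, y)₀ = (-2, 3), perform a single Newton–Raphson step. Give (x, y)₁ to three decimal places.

(-2.290, 0.435)

At (-2, 3): F = (-27.000, -6.000).
Jacobian J = [[-2·x + y^2, 2·x·y], [4·x + 5, -2]].
At the point, J = [[13.000, -12.000], [-3.000, -2.000]] (det J = -62.000).
Solving J·Δ = −F gives Δ = (-0.290, -2.565).
Then the next iterate is (x, y)₁ = (-2.290, 0.435).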